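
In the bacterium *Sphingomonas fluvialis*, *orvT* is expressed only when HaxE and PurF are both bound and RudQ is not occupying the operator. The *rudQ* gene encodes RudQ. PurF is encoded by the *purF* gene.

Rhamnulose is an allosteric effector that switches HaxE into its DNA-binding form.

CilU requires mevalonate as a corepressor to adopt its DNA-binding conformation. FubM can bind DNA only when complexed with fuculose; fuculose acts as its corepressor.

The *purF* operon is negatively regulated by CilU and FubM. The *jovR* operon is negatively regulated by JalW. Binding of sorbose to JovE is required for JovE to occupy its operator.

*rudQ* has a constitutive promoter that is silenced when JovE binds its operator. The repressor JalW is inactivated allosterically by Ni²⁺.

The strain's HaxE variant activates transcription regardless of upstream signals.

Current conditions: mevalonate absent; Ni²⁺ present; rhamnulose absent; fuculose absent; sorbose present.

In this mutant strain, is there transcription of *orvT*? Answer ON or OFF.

ON

HaxE is constitutively active in this strain.
Sorbose is present, so JovE is active.
With repressor JovE bound, *rudQ* is not transcribed.
So RudQ is not produced.
Mevalonate is absent, so CilU is inactive.
Fuculose is absent, so FubM is inactive.
With no repressor bound, *purF* is transcribed.
So PurF is produced and active.
No repressor is bound and HaxE and PurF are active, so *orvT* is transcribed.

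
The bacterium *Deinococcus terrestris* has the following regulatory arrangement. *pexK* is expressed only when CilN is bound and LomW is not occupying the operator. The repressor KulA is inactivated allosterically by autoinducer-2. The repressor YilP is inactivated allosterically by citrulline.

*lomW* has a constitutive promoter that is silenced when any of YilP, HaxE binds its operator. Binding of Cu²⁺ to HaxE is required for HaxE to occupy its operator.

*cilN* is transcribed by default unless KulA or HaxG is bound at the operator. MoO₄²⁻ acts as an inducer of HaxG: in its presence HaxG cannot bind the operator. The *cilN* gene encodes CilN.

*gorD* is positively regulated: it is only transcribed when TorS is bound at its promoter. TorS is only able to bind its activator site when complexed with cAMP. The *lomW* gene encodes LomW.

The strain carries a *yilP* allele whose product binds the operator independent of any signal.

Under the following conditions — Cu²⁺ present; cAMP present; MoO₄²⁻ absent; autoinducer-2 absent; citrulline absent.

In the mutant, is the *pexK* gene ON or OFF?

OFF

Autoinducer-2 is absent, so KulA is active.
MoO₄²⁻ is absent, so HaxG is active.
With repressor KulA bound, *cilN* is not transcribed.
So CilN is not produced.
YilP is constitutively active in this strain.
Cu²⁺ is present, so HaxE is active.
With repressor YilP bound, *lomW* is not transcribed.
So LomW is not produced.
Required activator CilN is absent, so *pexK* is not transcribed.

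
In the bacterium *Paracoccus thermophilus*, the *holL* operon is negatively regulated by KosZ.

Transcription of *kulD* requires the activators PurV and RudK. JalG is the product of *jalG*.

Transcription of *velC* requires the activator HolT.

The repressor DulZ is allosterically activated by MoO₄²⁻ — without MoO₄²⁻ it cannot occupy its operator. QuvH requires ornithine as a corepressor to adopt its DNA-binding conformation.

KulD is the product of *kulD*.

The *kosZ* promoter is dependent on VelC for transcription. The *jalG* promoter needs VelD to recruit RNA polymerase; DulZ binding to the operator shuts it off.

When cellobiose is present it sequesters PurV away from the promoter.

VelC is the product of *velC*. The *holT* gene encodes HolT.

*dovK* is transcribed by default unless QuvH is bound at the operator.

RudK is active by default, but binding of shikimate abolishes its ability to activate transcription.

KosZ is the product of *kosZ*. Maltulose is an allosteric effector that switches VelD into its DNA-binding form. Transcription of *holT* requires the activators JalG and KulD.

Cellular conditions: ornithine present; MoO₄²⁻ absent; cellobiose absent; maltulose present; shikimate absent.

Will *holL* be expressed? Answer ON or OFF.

OFF

Maltulose is present, so VelD is active.
MoO₄²⁻ is absent, so DulZ is inactive.
No repressor is bound and VelD is active, so *jalG* is transcribed.
So JalG is produced and active.
Cellobiose is absent, so PurV is active.
Shikimate is absent, so RudK is active.
No repressor is bound and PurV and RudK are active, so *kulD* is transcribed.
So KulD is produced and active.
No repressor is bound and JalG and KulD are active, so *holT* is transcribed.
So HolT is produced and active.
No repressor is bound and HolT is active, so *velC* is transcribed.
So VelC is produced and active.
No repressor is bound and VelC is active, so *kosZ* is transcribed.
So KosZ is produced and active.
With repressor KosZ bound, *holL* is not transcribed.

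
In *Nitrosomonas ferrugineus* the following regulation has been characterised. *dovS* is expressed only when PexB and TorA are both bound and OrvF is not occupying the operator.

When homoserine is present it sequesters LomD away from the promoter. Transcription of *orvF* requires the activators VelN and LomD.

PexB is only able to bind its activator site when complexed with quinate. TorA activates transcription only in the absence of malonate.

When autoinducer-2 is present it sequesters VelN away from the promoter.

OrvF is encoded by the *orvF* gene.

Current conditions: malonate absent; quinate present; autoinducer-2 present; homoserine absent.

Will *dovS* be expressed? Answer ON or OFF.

Quinate is present, so PexB is active.
Autoinducer-2 is present, so VelN is inactive.
Homoserine is absent, so LomD is active.
Required activator VelN is absent, so *orvF* is not transcribed.
So OrvF is not produced.
Malonate is absent, so TorA is active.
No repressor is bound and PexB and TorA are active, so *dovS* is transcribed.

ON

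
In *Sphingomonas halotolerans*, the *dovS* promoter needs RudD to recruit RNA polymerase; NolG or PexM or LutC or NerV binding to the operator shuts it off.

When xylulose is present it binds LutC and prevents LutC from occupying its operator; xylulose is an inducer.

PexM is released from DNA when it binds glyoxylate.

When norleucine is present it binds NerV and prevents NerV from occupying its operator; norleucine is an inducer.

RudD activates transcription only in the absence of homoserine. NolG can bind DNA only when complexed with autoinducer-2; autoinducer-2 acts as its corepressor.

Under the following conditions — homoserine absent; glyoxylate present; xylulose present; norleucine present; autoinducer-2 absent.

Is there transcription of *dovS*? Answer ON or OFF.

Autoinducer-2 is absent, so NolG is inactive.
Glyoxylate is present, so PexM is inactive.
Homoserine is absent, so RudD is active.
Xylulose is present, so LutC is inactive.
Norleucine is present, so NerV is inactive.
No repressor is bound and RudD is active, so *dovS* is transcribed.

ON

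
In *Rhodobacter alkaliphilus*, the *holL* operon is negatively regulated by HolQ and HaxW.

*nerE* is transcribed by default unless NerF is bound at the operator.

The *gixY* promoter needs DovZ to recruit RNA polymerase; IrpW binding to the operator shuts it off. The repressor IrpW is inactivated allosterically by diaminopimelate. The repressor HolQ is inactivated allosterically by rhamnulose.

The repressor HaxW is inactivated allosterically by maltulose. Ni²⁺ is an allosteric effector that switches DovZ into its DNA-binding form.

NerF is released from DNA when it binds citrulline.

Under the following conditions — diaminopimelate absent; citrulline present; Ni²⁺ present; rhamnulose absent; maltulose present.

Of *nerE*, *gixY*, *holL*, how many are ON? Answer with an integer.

1

Citrulline is present, so NerF is inactive.
With no repressor bound, *nerE* is transcribed.
→ *nerE* is ON.
Diaminopimelate is absent, so IrpW is active.
Ni²⁺ is present, so DovZ is active.
With repressor IrpW bound, *gixY* is not transcribed.
→ *gixY* is OFF.
Rhamnulose is absent, so HolQ is active.
Maltulose is present, so HaxW is inactive.
With repressor HolQ bound, *holL* is not transcribed.
→ *holL* is OFF.
1 of the 3 genes is transcribed.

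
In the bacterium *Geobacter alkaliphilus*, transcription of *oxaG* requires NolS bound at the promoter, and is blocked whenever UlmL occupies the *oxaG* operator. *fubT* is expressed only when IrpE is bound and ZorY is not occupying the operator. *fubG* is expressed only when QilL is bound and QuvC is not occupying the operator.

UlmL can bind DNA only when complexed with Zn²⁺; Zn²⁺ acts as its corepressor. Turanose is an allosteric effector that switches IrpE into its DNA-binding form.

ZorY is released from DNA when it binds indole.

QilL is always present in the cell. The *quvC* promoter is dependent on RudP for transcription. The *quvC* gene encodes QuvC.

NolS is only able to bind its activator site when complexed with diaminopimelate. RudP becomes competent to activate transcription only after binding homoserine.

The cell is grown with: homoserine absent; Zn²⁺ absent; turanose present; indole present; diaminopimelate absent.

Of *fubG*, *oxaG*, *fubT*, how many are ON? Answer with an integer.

QilL is produced constitutively and is active.
Homoserine is absent, so RudP is inactive.
Required activator RudP is absent, so *quvC* is not transcribed.
So QuvC is not produced.
No repressor is bound and QilL is active, so *fubG* is transcribed.
→ *fubG* is ON.
Diaminopimelate is absent, so NolS is inactive.
Zn²⁺ is absent, so UlmL is inactive.
Required activator NolS is absent, so *oxaG* is not transcribed.
→ *oxaG* is OFF.
Indole is present, so ZorY is inactive.
Turanose is present, so IrpE is active.
No repressor is bound and IrpE is active, so *fubT* is transcribed.
→ *fubT* is ON.
2 of the 3 genes are transcribed.

2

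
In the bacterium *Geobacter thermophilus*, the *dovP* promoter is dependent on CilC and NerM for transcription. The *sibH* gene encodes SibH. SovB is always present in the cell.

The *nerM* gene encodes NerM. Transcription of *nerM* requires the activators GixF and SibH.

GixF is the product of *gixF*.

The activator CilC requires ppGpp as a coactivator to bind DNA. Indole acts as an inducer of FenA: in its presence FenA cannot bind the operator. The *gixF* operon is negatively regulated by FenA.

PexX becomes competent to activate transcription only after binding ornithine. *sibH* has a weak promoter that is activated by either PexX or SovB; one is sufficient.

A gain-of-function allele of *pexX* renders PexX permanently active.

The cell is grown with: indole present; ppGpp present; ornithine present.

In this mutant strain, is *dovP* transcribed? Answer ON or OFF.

ppGpp is present, so CilC is active.
Indole is present, so FenA is inactive.
With no repressor bound, *gixF* is transcribed.
So GixF is produced and active.
PexX is constitutively active in this strain.
SovB is produced constitutively and is active.
Activator PexX is present, so *sibH* is transcribed.
So SibH is produced and active.
No repressor is bound and GixF and SibH are active, so *nerM* is transcribed.
So NerM is produced and active.
No repressor is bound and CilC and NerM are active, so *dovP* is transcribed.

ON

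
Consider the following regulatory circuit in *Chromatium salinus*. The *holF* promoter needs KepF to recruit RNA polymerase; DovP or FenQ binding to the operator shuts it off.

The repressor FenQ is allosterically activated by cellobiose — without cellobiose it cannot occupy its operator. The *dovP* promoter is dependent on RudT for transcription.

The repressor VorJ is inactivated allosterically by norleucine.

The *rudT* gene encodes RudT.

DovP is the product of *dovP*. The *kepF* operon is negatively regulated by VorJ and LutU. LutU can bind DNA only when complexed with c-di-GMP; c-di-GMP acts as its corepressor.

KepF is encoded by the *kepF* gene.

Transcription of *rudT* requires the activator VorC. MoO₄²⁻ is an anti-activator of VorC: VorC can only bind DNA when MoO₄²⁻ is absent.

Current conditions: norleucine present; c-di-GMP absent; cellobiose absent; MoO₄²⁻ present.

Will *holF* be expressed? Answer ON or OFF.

MoO₄²⁻ is present, so VorC is inactive.
Required activator VorC is absent, so *rudT* is not transcribed.
So RudT is not produced.
Required activator RudT is absent, so *dovP* is not transcribed.
So DovP is not produced.
Cellobiose is absent, so FenQ is inactive.
Norleucine is present, so VorJ is inactive.
c-di-GMP is absent, so LutU is inactive.
With no repressor bound, *kepF* is transcribed.
So KepF is produced and active.
No repressor is bound and KepF is active, so *holF* is transcribed.

ON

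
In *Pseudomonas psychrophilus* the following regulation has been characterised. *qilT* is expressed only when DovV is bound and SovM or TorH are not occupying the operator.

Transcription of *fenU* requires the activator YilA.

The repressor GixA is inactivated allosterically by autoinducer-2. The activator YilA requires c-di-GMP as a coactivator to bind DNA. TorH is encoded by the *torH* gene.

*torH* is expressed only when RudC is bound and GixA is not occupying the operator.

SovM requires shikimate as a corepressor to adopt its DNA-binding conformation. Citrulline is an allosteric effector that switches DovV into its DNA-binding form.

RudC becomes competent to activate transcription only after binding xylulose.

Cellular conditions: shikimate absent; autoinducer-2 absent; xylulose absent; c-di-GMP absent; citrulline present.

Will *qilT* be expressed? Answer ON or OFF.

Shikimate is absent, so SovM is inactive.
Citrulline is present, so DovV is active.
Autoinducer-2 is absent, so GixA is active.
Xylulose is absent, so RudC is inactive.
With repressor GixA bound, *torH* is not transcribed.
So TorH is not produced.
No repressor is bound and DovV is active, so *qilT* is transcribed.

ON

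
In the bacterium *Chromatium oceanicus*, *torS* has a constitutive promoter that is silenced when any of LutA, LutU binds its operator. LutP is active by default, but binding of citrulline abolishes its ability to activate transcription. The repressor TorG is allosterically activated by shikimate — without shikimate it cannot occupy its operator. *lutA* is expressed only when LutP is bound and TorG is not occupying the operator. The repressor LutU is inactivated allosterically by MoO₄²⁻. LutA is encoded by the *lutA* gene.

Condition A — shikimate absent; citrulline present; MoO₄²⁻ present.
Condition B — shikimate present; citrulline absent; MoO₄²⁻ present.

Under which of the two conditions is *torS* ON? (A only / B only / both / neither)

Condition A:
Shikimate is absent, so TorG is inactive.
Citrulline is present, so LutP is inactive.
Required activator LutP is absent, so *lutA* is not transcribed.
So LutA is not produced.
MoO₄²⁻ is present, so LutU is inactive.
With no repressor bound, *torS* is transcribed.
→ *torS* is ON in A.
Condition B:
Shikimate is present, so TorG is active.
Citrulline is absent, so LutP is active.
With repressor TorG bound, *lutA* is not transcribed.
So LutA is not produced.
MoO₄²⁻ is present, so LutU is inactive.
With no repressor bound, *torS* is transcribed.
→ *torS* is ON in B.

both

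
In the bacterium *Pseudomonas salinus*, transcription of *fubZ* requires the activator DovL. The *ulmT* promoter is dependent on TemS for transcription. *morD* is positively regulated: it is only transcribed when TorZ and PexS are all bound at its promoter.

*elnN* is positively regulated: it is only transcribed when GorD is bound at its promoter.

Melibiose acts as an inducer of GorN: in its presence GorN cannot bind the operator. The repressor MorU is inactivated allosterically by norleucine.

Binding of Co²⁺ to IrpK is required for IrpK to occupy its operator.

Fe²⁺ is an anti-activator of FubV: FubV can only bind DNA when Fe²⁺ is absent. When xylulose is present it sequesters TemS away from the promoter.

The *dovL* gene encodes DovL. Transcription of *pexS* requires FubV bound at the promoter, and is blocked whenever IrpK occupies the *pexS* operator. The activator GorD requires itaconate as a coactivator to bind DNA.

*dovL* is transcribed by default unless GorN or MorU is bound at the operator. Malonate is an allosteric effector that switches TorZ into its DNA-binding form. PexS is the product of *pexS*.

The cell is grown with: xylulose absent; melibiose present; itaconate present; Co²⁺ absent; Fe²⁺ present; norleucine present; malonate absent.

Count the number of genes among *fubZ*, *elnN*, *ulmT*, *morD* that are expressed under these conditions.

3

Melibiose is present, so GorN is inactive.
Norleucine is present, so MorU is inactive.
With no repressor bound, *dovL* is transcribed.
So DovL is produced and active.
No repressor is bound and DovL is active, so *fubZ* is transcribed.
→ *fubZ* is ON.
Itaconate is present, so GorD is active.
No repressor is bound and GorD is active, so *elnN* is transcribed.
→ *elnN* is ON.
Xylulose is absent, so TemS is active.
No repressor is bound and TemS is active, so *ulmT* is transcribed.
→ *ulmT* is ON.
Malonate is absent, so TorZ is inactive.
Fe²⁺ is present, so FubV is inactive.
Co²⁺ is absent, so IrpK is inactive.
Required activator FubV is absent, so *pexS* is not transcribed.
So PexS is not produced.
Required activator TorZ is absent, so *morD* is not transcribed.
→ *morD* is OFF.
3 of the 4 genes are transcribed.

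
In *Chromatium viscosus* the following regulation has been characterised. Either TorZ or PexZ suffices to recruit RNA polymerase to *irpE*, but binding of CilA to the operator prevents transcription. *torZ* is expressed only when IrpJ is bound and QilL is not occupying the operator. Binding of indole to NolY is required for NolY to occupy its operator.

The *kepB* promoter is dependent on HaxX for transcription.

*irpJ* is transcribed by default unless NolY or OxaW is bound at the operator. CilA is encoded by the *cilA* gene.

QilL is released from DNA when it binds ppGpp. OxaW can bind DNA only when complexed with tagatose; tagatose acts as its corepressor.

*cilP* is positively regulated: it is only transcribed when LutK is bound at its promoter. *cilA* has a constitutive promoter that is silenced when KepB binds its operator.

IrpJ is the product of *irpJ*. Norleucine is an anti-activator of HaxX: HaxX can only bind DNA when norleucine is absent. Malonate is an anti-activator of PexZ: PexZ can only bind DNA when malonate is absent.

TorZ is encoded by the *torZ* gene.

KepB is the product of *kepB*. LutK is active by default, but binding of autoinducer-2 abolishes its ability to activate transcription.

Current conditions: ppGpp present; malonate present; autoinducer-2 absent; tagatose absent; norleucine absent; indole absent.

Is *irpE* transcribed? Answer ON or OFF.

ON

Norleucine is absent, so HaxX is active.
No repressor is bound and HaxX is active, so *kepB* is transcribed.
So KepB is produced and active.
With repressor KepB bound, *cilA* is not transcribed.
So CilA is not produced.
Indole is absent, so NolY is inactive.
Tagatose is absent, so OxaW is inactive.
With no repressor bound, *irpJ* is transcribed.
So IrpJ is produced and active.
ppGpp is present, so QilL is inactive.
No repressor is bound and IrpJ is active, so *torZ* is transcribed.
So TorZ is produced and active.
Malonate is present, so PexZ is inactive.
Activator TorZ is present, so *irpE* is transcribed.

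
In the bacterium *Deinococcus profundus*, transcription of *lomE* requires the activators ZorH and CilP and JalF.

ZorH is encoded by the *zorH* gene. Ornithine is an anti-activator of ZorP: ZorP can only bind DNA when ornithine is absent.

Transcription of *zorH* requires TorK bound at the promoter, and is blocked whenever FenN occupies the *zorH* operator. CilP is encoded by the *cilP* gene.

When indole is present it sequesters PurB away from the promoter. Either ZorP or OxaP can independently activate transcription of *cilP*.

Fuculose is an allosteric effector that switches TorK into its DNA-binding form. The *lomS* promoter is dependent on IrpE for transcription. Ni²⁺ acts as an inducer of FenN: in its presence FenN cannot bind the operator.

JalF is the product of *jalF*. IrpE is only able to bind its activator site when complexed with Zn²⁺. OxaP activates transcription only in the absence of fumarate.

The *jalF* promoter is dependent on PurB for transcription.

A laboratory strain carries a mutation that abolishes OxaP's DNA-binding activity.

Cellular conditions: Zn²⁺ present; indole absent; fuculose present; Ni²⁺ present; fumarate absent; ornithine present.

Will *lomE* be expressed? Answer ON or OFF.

Fuculose is present, so TorK is active.
Ni²⁺ is present, so FenN is inactive.
No repressor is bound and TorK is active, so *zorH* is transcribed.
So ZorH is produced and active.
Ornithine is present, so ZorP is inactive.
OxaP is non-functional in this strain, so it has no effect.
No activator is available at the *cilP* promoter, so *cilP* is not transcribed.
So CilP is not produced.
Indole is absent, so PurB is active.
No repressor is bound and PurB is active, so *jalF* is transcribed.
So JalF is produced and active.
Required activator CilP is absent, so *lomE* is not transcribed.

OFF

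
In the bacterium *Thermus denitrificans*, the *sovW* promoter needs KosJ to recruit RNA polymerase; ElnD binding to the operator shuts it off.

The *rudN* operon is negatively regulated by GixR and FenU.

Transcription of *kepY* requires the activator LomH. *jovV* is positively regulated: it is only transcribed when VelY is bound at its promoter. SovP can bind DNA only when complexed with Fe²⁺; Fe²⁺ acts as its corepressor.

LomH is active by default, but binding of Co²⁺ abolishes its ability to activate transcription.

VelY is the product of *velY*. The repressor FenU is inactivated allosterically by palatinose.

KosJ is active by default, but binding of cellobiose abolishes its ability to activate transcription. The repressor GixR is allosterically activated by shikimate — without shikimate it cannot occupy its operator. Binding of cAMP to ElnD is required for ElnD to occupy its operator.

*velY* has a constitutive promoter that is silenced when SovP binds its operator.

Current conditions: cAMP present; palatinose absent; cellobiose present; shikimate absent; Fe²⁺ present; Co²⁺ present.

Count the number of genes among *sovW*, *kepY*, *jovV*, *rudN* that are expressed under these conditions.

Cellobiose is present, so KosJ is inactive.
cAMP is present, so ElnD is active.
With repressor ElnD bound, *sovW* is not transcribed.
→ *sovW* is OFF.
Co²⁺ is present, so LomH is inactive.
Required activator LomH is absent, so *kepY* is not transcribed.
→ *kepY* is OFF.
Fe²⁺ is present, so SovP is active.
With repressor SovP bound, *velY* is not transcribed.
So VelY is not produced.
Required activator VelY is absent, so *jovV* is not transcribed.
→ *jovV* is OFF.
Shikimate is absent, so GixR is inactive.
Palatinose is absent, so FenU is active.
With repressor FenU bound, *rudN* is not transcribed.
→ *rudN* is OFF.
0 of the 4 genes are transcribed.

0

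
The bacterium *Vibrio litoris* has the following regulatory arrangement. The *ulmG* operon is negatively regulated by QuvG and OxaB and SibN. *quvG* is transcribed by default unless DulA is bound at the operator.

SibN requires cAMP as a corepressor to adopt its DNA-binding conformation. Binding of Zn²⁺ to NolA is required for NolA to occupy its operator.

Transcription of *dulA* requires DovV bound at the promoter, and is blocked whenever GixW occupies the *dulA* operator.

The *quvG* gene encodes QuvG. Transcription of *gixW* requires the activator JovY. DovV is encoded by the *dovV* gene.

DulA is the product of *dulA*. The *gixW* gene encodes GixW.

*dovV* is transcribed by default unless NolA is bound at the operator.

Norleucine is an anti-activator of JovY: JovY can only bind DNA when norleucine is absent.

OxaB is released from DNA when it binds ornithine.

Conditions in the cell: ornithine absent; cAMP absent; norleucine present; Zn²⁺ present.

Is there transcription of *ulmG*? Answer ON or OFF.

Zn²⁺ is present, so NolA is active.
With repressor NolA bound, *dovV* is not transcribed.
So DovV is not produced.
Norleucine is present, so JovY is inactive.
Required activator JovY is absent, so *gixW* is not transcribed.
So GixW is not produced.
Required activator DovV is absent, so *dulA* is not transcribed.
So DulA is not produced.
With no repressor bound, *quvG* is transcribed.
So QuvG is produced and active.
Ornithine is absent, so OxaB is active.
cAMP is absent, so SibN is inactive.
With repressor QuvG bound, *ulmG* is not transcribed.

OFF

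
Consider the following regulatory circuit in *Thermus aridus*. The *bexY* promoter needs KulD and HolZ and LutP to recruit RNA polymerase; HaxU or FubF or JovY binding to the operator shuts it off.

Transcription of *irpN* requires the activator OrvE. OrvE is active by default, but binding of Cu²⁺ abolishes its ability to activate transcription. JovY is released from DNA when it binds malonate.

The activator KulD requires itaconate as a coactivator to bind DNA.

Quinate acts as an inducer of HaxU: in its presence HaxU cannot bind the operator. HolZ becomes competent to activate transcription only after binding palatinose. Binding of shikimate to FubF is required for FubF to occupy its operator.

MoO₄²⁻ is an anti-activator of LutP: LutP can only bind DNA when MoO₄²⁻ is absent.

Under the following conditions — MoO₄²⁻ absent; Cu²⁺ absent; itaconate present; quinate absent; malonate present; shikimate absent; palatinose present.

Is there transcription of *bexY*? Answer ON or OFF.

OFF

Itaconate is present, so KulD is active.
Quinate is absent, so HaxU is active.
Shikimate is absent, so FubF is inactive.
Palatinose is present, so HolZ is active.
MoO₄²⁻ is absent, so LutP is active.
Malonate is present, so JovY is inactive.
With repressor HaxU bound, *bexY* is not transcribed.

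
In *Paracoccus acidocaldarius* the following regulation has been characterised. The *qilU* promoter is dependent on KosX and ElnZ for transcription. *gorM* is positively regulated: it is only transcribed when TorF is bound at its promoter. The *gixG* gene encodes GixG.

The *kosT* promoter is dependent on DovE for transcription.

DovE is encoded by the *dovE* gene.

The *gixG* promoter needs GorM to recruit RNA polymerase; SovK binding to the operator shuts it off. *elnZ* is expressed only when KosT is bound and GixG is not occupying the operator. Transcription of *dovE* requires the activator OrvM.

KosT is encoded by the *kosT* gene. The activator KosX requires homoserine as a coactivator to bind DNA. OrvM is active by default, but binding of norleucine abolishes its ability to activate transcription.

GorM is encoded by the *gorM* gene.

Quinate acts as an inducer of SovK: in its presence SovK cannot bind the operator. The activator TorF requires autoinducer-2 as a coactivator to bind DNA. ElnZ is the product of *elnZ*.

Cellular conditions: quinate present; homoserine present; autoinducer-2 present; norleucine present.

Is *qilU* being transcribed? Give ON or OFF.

OFF

Homoserine is present, so KosX is active.
Norleucine is present, so OrvM is inactive.
Required activator OrvM is absent, so *dovE* is not transcribed.
So DovE is not produced.
Required activator DovE is absent, so *kosT* is not transcribed.
So KosT is not produced.
Quinate is present, so SovK is inactive.
Autoinducer-2 is present, so TorF is active.
No repressor is bound and TorF is active, so *gorM* is transcribed.
So GorM is produced and active.
No repressor is bound and GorM is active, so *gixG* is transcribed.
So GixG is produced and active.
With repressor GixG bound, *elnZ* is not transcribed.
So ElnZ is not produced.
Required activator ElnZ is absent, so *qilU* is not transcribed.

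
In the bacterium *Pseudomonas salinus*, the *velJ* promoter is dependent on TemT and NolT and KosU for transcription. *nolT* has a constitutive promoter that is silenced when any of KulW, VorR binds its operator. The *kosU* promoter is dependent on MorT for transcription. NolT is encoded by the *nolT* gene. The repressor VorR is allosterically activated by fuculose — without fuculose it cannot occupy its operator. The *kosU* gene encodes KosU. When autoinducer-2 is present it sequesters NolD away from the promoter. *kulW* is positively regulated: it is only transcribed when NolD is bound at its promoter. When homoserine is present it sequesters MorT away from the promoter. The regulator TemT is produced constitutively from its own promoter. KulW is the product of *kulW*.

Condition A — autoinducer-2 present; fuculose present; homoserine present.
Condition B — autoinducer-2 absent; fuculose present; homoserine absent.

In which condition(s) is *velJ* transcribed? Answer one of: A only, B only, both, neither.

Condition A:
TemT is produced constitutively and is active.
Autoinducer-2 is present, so NolD is inactive.
Required activator NolD is absent, so *kulW* is not transcribed.
So KulW is not produced.
Fuculose is present, so VorR is active.
With repressor VorR bound, *nolT* is not transcribed.
So NolT is not produced.
Homoserine is present, so MorT is inactive.
Required activator MorT is absent, so *kosU* is not transcribed.
So KosU is not produced.
Required activator NolT is absent, so *velJ* is not transcribed.
→ *velJ* is OFF in A.
Condition B:
TemT is produced constitutively and is active.
Autoinducer-2 is absent, so NolD is active.
No repressor is bound and NolD is active, so *kulW* is transcribed.
So KulW is produced and active.
Fuculose is present, so VorR is active.
With repressor KulW bound, *nolT* is not transcribed.
So NolT is not produced.
Homoserine is absent, so MorT is active.
No repressor is bound and MorT is active, so *kosU* is transcribed.
So KosU is produced and active.
Required activator NolT is absent, so *velJ* is not transcribed.
→ *velJ* is OFF in B.

neither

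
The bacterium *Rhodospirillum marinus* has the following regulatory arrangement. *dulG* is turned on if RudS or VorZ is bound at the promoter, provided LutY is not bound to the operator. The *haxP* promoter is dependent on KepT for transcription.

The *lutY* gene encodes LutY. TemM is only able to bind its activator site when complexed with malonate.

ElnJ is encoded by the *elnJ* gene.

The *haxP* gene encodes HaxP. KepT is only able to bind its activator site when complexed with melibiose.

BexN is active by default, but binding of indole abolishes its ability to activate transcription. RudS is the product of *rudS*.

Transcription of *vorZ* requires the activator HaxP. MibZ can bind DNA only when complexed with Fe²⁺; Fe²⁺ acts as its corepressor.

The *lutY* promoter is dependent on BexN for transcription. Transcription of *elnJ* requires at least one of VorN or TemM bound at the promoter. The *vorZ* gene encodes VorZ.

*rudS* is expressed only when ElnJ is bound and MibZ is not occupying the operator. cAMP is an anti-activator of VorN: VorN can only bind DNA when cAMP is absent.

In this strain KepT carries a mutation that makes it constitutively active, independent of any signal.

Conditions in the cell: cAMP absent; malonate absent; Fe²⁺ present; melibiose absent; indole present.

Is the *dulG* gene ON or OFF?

ON

cAMP is absent, so VorN is active.
Malonate is absent, so TemM is inactive.
Activator VorN is present, so *elnJ* is transcribed.
So ElnJ is produced and active.
Fe²⁺ is present, so MibZ is active.
With repressor MibZ bound, *rudS* is not transcribed.
So RudS is not produced.
KepT is constitutively active in this strain.
No repressor is bound and KepT is active, so *haxP* is transcribed.
So HaxP is produced and active.
No repressor is bound and HaxP is active, so *vorZ* is transcribed.
So VorZ is produced and active.
Indole is present, so BexN is inactive.
Required activator BexN is absent, so *lutY* is not transcribed.
So LutY is not produced.
Activator VorZ is present, so *dulG* is transcribed.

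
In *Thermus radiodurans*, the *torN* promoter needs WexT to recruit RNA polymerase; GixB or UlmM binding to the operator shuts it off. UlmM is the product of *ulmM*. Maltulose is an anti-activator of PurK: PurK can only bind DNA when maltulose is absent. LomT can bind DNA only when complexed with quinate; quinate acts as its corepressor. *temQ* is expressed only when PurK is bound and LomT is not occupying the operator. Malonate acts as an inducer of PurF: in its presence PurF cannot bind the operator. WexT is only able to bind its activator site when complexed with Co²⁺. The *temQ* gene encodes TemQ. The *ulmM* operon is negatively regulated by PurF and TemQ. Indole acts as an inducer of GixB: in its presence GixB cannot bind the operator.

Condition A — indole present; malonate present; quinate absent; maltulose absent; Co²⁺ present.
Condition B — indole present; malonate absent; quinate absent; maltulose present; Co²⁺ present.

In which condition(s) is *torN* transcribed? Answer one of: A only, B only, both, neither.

both

Condition A:
Indole is present, so GixB is inactive.
Malonate is present, so PurF is inactive.
Quinate is absent, so LomT is inactive.
Maltulose is absent, so PurK is active.
No repressor is bound and PurK is active, so *temQ* is transcribed.
So TemQ is produced and active.
With repressor TemQ bound, *ulmM* is not transcribed.
So UlmM is not produced.
Co²⁺ is present, so WexT is active.
No repressor is bound and WexT is active, so *torN* is transcribed.
→ *torN* is ON in A.
Condition B:
Indole is present, so GixB is inactive.
Malonate is absent, so PurF is active.
Quinate is absent, so LomT is inactive.
Maltulose is present, so PurK is inactive.
Required activator PurK is absent, so *temQ* is not transcribed.
So TemQ is not produced.
With repressor PurF bound, *ulmM* is not transcribed.
So UlmM is not produced.
Co²⁺ is present, so WexT is active.
No repressor is bound and WexT is active, so *torN* is transcribed.
→ *torN* is ON in B.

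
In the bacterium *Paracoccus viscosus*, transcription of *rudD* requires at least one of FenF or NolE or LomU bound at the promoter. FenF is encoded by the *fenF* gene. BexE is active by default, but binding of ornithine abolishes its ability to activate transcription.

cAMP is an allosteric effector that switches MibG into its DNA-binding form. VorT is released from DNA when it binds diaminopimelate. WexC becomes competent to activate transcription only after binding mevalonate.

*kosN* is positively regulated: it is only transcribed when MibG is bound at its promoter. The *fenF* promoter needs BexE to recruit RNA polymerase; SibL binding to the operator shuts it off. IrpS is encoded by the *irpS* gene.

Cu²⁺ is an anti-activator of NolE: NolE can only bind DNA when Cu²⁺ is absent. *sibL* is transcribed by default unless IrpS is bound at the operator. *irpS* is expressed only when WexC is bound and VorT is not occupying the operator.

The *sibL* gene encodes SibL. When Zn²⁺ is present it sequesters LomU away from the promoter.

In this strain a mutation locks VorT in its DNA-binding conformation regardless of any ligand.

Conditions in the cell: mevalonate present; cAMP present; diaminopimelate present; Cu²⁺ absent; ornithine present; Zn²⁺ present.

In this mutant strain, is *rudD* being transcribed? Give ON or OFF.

Mevalonate is present, so WexC is active.
VorT is constitutively active in this strain.
With repressor VorT bound, *irpS* is not transcribed.
So IrpS is not produced.
With no repressor bound, *sibL* is transcribed.
So SibL is produced and active.
Ornithine is present, so BexE is inactive.
With repressor SibL bound, *fenF* is not transcribed.
So FenF is not produced.
Cu²⁺ is absent, so NolE is active.
Zn²⁺ is present, so LomU is inactive.
Activator NolE is present, so *rudD* is transcribed.

ON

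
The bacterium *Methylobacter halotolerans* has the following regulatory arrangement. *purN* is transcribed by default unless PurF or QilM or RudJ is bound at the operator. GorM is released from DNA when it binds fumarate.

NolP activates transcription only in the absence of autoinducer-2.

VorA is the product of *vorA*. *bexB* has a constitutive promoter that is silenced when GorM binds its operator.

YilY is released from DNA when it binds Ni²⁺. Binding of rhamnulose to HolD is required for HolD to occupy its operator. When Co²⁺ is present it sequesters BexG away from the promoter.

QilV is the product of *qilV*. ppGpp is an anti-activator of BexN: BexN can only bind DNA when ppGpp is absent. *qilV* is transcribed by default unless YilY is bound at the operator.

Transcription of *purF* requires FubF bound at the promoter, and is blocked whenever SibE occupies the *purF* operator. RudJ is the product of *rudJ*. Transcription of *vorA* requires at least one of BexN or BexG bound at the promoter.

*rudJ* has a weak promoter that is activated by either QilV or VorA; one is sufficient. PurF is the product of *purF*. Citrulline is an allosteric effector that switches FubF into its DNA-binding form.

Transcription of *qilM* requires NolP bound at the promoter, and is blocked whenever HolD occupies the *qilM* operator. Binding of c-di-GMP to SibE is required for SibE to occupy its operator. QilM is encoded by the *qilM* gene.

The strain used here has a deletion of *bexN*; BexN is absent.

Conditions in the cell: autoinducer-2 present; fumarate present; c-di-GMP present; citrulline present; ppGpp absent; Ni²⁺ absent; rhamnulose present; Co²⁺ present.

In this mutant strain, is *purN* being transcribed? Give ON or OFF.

c-di-GMP is present, so SibE is active.
Citrulline is present, so FubF is active.
With repressor SibE bound, *purF* is not transcribed.
So PurF is not produced.
Autoinducer-2 is present, so NolP is inactive.
Rhamnulose is present, so HolD is active.
With repressor HolD bound, *qilM* is not transcribed.
So QilM is not produced.
Ni²⁺ is absent, so YilY is active.
With repressor YilY bound, *qilV* is not transcribed.
So QilV is not produced.
BexN is non-functional in this strain, so it has no effect.
Co²⁺ is present, so BexG is inactive.
No activator is available at the *vorA* promoter, so *vorA* is not transcribed.
So VorA is not produced.
No activator is available at the *rudJ* promoter, so *rudJ* is not transcribed.
So RudJ is not produced.
With no repressor bound, *purN* is transcribed.

ON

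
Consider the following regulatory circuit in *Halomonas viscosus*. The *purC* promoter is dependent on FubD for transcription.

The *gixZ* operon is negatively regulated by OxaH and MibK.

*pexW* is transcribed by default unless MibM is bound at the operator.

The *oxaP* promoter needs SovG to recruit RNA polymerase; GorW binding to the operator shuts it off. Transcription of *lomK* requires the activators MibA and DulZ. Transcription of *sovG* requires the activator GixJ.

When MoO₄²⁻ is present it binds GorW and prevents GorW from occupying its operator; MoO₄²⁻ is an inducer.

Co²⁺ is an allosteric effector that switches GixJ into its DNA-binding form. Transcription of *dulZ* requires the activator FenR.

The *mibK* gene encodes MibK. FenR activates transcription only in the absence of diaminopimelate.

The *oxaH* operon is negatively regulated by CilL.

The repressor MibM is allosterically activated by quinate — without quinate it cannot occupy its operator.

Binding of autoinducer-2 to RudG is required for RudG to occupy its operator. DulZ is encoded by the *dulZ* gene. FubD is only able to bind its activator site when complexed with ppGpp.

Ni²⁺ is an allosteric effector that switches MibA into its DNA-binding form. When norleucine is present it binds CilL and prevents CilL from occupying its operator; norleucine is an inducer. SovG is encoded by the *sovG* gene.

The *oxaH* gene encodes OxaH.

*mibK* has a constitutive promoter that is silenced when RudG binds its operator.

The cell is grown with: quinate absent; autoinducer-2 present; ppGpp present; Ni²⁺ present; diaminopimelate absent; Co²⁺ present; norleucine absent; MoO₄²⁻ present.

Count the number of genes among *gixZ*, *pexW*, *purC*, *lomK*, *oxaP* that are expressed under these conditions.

5

Norleucine is absent, so CilL is active.
With repressor CilL bound, *oxaH* is not transcribed.
So OxaH is not produced.
Autoinducer-2 is present, so RudG is active.
With repressor RudG bound, *mibK* is not transcribed.
So MibK is not produced.
With no repressor bound, *gixZ* is transcribed.
→ *gixZ* is ON.
Quinate is absent, so MibM is inactive.
With no repressor bound, *pexW* is transcribed.
→ *pexW* is ON.
ppGpp is present, so FubD is active.
No repressor is bound and FubD is active, so *purC* is transcribed.
→ *purC* is ON.
Ni²⁺ is present, so MibA is active.
Diaminopimelate is absent, so FenR is active.
No repressor is bound and FenR is active, so *dulZ* is transcribed.
So DulZ is produced and active.
No repressor is bound and MibA and DulZ are active, so *lomK* is transcribed.
→ *lomK* is ON.
MoO₄²⁻ is present, so GorW is inactive.
Co²⁺ is present, so GixJ is active.
No repressor is bound and GixJ is active, so *sovG* is transcribed.
So SovG is produced and active.
No repressor is bound and SovG is active, so *oxaP* is transcribed.
→ *oxaP* is ON.
5 of the 5 genes are transcribed.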